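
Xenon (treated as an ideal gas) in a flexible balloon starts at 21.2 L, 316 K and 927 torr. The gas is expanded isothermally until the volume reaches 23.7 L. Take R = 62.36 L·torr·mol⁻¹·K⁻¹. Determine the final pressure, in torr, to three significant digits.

P₂ ≈ 829 torr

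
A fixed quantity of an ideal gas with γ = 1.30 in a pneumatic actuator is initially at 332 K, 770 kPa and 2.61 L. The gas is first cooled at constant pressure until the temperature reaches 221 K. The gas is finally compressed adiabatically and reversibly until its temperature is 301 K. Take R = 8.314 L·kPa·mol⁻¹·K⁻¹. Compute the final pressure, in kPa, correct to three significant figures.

P₃ ≈ 2.94e+03 kPa

P constant ⇒ V ∝ T: P₂ = P₁; V₂ = V₁·(T₂/T₁) = 1.737 L.
Reversible adiabatic, γ = 1.30: P₃ = P₂·(T₃/T₂)^(γ/(γ−1)) = 2937 kPa; V₃ = V₂·(T₂/T₃)^(1/(γ−1)) = 0.6204 L.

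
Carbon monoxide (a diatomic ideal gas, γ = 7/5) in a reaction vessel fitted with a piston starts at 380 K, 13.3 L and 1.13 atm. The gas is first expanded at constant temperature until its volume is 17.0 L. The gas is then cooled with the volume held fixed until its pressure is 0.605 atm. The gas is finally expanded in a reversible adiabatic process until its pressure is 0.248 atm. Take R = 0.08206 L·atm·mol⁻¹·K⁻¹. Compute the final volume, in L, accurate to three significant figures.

V₄ ≈ 32.1 L

Isothermal, so P V is constant: T₂ = T₁; P₂ = P₁·(V₁/V₂) = 0.8841 atm.
Isochoric, so P/T is constant: V₃ = V₂; T₃ = T₂·(P₃/P₂) = 260.1 K.
Reversible adiabatic, γ = 7/5: T₄ = T₃·(P₄/P₃)^((γ−1)/γ) = 201.6 K; V₄ = V₃·(P₃/P₄)^(1/γ) = 32.14 L.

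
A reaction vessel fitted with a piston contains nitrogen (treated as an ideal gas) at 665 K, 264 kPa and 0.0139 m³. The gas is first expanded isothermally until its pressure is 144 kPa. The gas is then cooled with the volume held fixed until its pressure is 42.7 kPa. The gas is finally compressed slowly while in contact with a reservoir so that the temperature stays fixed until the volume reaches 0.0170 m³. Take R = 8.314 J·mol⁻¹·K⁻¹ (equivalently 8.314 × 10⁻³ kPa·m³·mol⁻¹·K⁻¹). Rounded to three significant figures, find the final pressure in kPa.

P₄ ≈ 64.0 kPa

Isothermal, so P V is constant: T₂ = T₁; V₂ = V₁·(P₁/P₂) = 0.02548 m³.
V constant ⇒ P ∝ T: V₃ = V₂; T₃ = T₂·(P₃/P₂) = 197.2 K.
Isothermal, so P V is constant: T₄ = T₃; P₄ = P₃·(V₃/V₄) = 64.01 kPa.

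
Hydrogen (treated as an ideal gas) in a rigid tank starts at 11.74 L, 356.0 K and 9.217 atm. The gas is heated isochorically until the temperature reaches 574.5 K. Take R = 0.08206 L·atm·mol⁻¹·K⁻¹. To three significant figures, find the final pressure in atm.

V constant ⇒ P ∝ T: V₂ = V₁; P₂ = P₁·(T₂/T₁) = 14.87 atm.

P₂ ≈ 14.9 atm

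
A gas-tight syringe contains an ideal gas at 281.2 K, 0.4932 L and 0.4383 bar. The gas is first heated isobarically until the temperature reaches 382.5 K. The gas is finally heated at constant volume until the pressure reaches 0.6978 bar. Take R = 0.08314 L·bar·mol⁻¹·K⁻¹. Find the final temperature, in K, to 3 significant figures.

T₃ ≈ 609 K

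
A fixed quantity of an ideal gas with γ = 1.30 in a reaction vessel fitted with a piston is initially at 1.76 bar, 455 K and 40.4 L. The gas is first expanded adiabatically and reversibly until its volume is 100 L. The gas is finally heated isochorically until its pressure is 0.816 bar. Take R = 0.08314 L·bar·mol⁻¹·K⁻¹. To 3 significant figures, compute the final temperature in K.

T₃ ≈ 522 K

Reversible adiabatic, γ = 1.30: T₂ = T₁·(V₁/V₂)^(γ−1) = 346.7 K; P₂ = P₁·(V₁/V₂)^γ = 0.5418 bar.
V constant ⇒ P ∝ T: V₃ = V₂; T₃ = T₂·(P₃/P₂) = 522.2 K.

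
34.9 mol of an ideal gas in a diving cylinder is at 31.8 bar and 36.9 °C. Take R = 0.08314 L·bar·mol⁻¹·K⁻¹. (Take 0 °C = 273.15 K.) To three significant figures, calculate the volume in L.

Convert: T = 310.05 K.
PV = nRT ⇒ V = nRT/P = (34.9 × 0.08314 × 310.05) / 31.8

V ≈ 28.3 L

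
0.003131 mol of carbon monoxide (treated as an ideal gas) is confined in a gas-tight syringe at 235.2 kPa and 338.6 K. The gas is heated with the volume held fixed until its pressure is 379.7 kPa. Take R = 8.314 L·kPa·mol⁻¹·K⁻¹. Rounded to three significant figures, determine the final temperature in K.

From PV = nRT: V₁ = nRT₁/P₁ = 0.03748 L.
Isochoric, so P/T is constant: V₂ = V₁; T₂ = T₁·(P₂/P₁) = 546.6 K.

T₂ ≈ 547 K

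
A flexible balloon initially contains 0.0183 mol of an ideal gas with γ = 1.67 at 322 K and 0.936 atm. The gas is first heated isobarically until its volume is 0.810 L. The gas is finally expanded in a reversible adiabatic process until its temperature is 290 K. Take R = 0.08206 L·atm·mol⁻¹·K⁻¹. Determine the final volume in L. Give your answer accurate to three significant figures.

V₃ ≈ 1.85 L

From PV = nRT: V₁ = nRT₁/P₁ = 0.5166 L.
Isobaric, so V/T is constant: P₂ = P₁; T₂ = T₁·(V₂/V₁) = 504.9 K.
Adiabatic (γ = 1.67), T V^(γ−1) and P V^γ constant: P₃ = P₂·(T₃/T₂)^(γ/(γ−1)) = 0.2350 atm; V₃ = V₂·(T₂/T₃)^(1/(γ−1)) = 1.853 L.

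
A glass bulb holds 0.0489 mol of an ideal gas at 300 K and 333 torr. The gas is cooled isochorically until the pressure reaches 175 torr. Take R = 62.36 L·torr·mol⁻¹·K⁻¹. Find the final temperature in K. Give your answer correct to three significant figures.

T₂ ≈ 158 K

From PV = nRT: V₁ = nRT₁/P₁ = 2.747 L.
V constant ⇒ P ∝ T: V₂ = V₁; T₂ = T₁·(P₂/P₁) = 157.7 K.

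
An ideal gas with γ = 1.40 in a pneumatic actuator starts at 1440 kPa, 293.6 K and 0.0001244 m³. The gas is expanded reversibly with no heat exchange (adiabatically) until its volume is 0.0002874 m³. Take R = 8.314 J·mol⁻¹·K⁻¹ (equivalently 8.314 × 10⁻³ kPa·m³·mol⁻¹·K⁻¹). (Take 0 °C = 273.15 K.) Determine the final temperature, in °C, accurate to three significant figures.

T₂ ≈ -63.1 °C

Reversible adiabatic, γ = 1.40: T₂ = T₁·(V₁/V₂)^(γ−1) = 210.0 K; P₂ = P₁·(V₁/V₂)^γ = 445.9 kPa.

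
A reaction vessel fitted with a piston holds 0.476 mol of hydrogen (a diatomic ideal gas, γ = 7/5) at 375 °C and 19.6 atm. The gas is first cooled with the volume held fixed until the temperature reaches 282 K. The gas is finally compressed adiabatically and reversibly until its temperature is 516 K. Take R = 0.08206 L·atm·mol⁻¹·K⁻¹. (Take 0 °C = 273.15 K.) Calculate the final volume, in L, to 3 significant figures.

V₃ ≈ 0.285 L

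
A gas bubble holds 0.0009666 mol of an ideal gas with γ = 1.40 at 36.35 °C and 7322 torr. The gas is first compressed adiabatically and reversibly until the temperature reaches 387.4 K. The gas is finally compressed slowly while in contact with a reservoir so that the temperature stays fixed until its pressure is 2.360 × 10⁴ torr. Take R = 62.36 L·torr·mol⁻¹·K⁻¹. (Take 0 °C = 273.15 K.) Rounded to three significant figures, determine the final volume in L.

V₃ ≈ 0.000989 L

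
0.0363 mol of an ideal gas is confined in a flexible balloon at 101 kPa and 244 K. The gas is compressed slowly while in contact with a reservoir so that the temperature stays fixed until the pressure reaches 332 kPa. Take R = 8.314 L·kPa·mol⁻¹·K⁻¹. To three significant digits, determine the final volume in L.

V₂ ≈ 0.222 L

From PV = nRT: V₁ = nRT₁/P₁ = 0.7291 L.
T constant ⇒ Boyle's law P V = const: T₂ = T₁; V₂ = V₁·(P₁/P₂) = 0.2218 L.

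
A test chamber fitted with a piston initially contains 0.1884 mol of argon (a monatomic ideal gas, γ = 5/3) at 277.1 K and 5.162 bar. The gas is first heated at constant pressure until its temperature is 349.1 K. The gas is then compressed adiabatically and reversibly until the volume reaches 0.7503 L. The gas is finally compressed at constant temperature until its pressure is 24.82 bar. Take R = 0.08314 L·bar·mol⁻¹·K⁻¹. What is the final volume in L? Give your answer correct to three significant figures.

From PV = nRT: V₁ = nRT₁/P₁ = 0.8408 L.
Isobaric, so V/T is constant: P₂ = P₁; V₂ = V₁·(T₂/T₁) = 1.059 L.
Adiabatic (γ = 5/3), T V^(γ−1) and P V^γ constant: T₃ = T₂·(V₂/V₃)^(γ−1) = 439.3 K; P₃ = P₂·(V₂/V₃)^γ = 9.172 bar.
T constant ⇒ Boyle's law P V = const: T₄ = T₃; V₄ = V₃·(P₃/P₄) = 0.2773 L.

V₄ ≈ 0.277 L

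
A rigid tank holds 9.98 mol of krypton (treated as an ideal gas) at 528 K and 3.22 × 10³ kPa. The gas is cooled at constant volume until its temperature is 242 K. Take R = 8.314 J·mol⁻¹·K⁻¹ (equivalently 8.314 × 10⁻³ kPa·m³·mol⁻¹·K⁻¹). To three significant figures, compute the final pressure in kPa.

P₂ ≈ 1.48e+03 kPa

From PV = nRT: V₁ = nRT₁/P₁ = 0.01361 m³.
V constant ⇒ P ∝ T: V₂ = V₁; P₂ = P₁·(T₂/T₁) = 1476 kPa.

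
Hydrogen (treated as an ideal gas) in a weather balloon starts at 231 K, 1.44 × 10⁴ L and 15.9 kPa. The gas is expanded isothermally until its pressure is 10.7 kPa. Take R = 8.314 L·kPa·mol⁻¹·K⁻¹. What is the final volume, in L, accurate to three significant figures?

V₂ ≈ 2.14e+04 L

Isothermal, so P V is constant: T₂ = T₁; V₂ = V₁·(P₁/P₂) = 2.140e+04 L.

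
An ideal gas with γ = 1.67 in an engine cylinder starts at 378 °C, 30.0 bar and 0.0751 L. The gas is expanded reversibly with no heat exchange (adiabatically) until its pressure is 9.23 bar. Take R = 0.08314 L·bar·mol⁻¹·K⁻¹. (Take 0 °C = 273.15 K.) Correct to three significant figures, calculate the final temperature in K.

T₂ ≈ 406 K

Convert: T₁ = 651.1 K.
Reversible adiabatic, γ = 1.67: T₂ = T₁·(P₂/P₁)^((γ−1)/γ) = 405.8 K; V₂ = V₁·(P₁/P₂)^(1/γ) = 0.1521 L.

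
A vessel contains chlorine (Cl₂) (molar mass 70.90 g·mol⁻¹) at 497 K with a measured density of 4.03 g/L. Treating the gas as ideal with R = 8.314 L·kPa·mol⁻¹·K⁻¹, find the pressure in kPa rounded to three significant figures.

P ≈ 235 kPa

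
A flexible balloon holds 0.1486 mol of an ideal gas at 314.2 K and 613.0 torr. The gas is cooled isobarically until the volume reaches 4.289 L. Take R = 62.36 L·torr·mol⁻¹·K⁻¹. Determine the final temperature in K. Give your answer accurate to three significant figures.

T₂ ≈ 284 K

From PV = nRT: V₁ = nRT₁/P₁ = 4.750 L.
P constant ⇒ V ∝ T: P₂ = P₁; T₂ = T₁·(V₂/V₁) = 283.7 K.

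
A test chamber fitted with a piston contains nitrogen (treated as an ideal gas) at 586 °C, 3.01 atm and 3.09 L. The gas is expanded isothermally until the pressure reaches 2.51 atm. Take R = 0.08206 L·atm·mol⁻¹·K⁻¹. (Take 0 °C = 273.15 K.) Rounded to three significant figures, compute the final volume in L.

V₂ ≈ 3.71 L

Convert: T₁ = 859.1 K.
Isothermal, so P V is constant: T₂ = T₁; V₂ = V₁·(P₁/P₂) = 3.706 L.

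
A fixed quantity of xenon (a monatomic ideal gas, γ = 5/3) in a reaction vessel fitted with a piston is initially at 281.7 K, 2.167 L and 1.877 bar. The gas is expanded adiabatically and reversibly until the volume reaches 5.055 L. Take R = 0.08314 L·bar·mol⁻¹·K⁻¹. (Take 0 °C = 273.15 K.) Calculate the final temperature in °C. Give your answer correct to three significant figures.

T₂ ≈ -113 °C

Reversible adiabatic, γ = 5/3: T₂ = T₁·(V₁/V₂)^(γ−1) = 160.2 K; P₂ = P₁·(V₁/V₂)^γ = 0.4575 bar.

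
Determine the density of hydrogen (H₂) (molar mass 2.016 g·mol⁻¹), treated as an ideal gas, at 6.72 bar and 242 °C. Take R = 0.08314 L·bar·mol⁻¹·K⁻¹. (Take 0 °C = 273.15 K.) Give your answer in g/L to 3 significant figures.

ρ ≈ 0.316 g/L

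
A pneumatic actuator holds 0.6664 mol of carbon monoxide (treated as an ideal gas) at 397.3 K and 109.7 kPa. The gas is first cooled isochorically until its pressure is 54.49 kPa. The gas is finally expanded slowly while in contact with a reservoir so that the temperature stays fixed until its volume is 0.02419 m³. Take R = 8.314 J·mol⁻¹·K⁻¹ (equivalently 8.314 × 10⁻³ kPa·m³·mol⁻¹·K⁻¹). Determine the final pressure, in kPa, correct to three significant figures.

From PV = nRT: V₁ = nRT₁/P₁ = 0.02007 m³.
Isochoric, so P/T is constant: V₂ = V₁; T₂ = T₁·(P₂/P₁) = 197.3 K.
Isothermal, so P V is constant: T₃ = T₂; P₃ = P₂·(V₂/V₃) = 45.20 kPa.

P₃ ≈ 45.2 kPa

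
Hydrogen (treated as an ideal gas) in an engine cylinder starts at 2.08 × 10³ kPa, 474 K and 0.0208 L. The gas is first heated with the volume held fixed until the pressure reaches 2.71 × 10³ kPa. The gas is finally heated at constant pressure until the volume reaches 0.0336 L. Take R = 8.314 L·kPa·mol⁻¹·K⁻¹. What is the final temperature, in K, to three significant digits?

T₃ ≈ 998 K

Isochoric, so P/T is constant: V₂ = V₁; T₂ = T₁·(P₂/P₁) = 617.6 K.
P constant ⇒ V ∝ T: P₃ = P₂; T₃ = T₂·(V₃/V₂) = 997.6 K.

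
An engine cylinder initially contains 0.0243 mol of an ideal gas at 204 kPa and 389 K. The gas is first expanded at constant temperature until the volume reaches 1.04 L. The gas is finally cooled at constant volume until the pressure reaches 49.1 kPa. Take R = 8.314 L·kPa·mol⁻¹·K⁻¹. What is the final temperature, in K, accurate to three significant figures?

From PV = nRT: V₁ = nRT₁/P₁ = 0.3852 L.
T constant ⇒ Boyle's law P V = const: T₂ = T₁; P₂ = P₁·(V₁/V₂) = 75.57 kPa.
V constant ⇒ P ∝ T: V₃ = V₂; T₃ = T₂·(P₃/P₂) = 252.8 K.

T₃ ≈ 253 K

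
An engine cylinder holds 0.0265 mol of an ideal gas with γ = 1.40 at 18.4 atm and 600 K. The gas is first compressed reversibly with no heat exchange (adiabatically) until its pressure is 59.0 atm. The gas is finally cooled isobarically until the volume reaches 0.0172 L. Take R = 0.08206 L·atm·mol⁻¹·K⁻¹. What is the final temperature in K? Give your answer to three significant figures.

T₃ ≈ 467 K

From PV = nRT: V₁ = nRT₁/P₁ = 0.07091 L.
Reversible adiabatic, γ = 1.40: T₂ = T₁·(P₂/P₁)^((γ−1)/γ) = 837.0 K; V₂ = V₁·(P₁/P₂)^(1/γ) = 0.03085 L.
Isobaric, so V/T is constant: P₃ = P₂; T₃ = T₂·(V₃/V₂) = 466.7 K.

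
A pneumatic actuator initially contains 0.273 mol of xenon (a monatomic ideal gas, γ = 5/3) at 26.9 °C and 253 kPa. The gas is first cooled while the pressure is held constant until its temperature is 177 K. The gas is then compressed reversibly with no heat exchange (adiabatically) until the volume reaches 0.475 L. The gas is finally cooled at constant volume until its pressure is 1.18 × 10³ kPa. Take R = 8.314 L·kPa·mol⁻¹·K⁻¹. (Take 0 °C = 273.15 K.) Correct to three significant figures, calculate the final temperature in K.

T₄ ≈ 247 K

Convert: T₁ = 300.0 K.
From PV = nRT: V₁ = nRT₁/P₁ = 2.692 L.
Isobaric, so V/T is constant: P₂ = P₁; V₂ = V₁·(T₂/T₁) = 1.588 L.
Adiabatic (γ = 5/3), T V^(γ−1) and P V^γ constant: T₃ = T₂·(V₂/V₃)^(γ−1) = 395.7 K; P₃ = P₂·(V₂/V₃)^γ = 1891 kPa.
V constant ⇒ P ∝ T: V₄ = V₃; T₄ = T₃·(P₄/P₃) = 246.9 K.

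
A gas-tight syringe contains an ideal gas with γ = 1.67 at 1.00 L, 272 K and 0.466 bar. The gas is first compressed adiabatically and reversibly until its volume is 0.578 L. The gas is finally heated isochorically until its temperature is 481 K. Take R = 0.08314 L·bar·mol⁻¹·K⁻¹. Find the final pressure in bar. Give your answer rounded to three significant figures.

Adiabatic (γ = 1.67), T V^(γ−1) and P V^γ constant: T₂ = T₁·(V₁/V₂)^(γ−1) = 392.7 K; P₂ = P₁·(V₁/V₂)^γ = 1.164 bar.
Isochoric, so P/T is constant: V₃ = V₂; P₃ = P₂·(T₃/T₂) = 1.426 bar.

P₃ ≈ 1.43 bar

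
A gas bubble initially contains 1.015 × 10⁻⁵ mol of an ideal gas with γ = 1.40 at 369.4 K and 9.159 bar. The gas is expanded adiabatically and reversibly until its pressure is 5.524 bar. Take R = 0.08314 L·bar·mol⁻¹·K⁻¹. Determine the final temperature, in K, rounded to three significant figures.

T₂ ≈ 320 K

From PV = nRT: V₁ = nRT₁/P₁ = 3.403e-05 L.
Adiabatic (γ = 1.40), T V^(γ−1) and P V^γ constant: T₂ = T₁·(P₂/P₁)^((γ−1)/γ) = 319.7 K; V₂ = V₁·(P₁/P₂)^(1/γ) = 4.884e-05 L.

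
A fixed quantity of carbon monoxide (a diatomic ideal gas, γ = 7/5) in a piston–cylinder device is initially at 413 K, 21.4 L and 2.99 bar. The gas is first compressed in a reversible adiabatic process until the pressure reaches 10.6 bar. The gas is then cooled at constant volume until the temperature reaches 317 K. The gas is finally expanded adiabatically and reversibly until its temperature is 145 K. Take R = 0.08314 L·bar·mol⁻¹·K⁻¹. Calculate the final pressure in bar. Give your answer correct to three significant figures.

P₄ ≈ 0.367 bar

Adiabatic (γ = 7/5), T V^(γ−1) and P V^γ constant: T₂ = T₁·(P₂/P₁)^((γ−1)/γ) = 592.9 K; V₂ = V₁·(P₁/P₂)^(1/γ) = 8.666 L.
V constant ⇒ P ∝ T: V₃ = V₂; P₃ = P₂·(T₃/T₂) = 5.667 bar.
Reversible adiabatic, γ = 7/5: P₄ = P₃·(T₄/T₃)^(γ/(γ−1)) = 0.3668 bar; V₄ = V₃·(T₃/T₄)^(1/(γ−1)) = 61.24 L.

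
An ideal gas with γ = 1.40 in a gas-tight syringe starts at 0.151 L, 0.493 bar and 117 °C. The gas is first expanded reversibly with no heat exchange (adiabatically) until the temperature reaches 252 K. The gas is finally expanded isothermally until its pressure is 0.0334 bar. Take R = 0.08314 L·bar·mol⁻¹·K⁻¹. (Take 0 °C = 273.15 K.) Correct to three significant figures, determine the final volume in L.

V₃ ≈ 1.44 L

Convert: T₁ = 390.1 K.
Reversible adiabatic, γ = 1.40: P₂ = P₁·(T₂/T₁)^(γ/(γ−1)) = 0.1068 bar; V₂ = V₁·(T₁/T₂)^(1/(γ−1)) = 0.4504 L.
T constant ⇒ Boyle's law P V = const: T₃ = T₂; V₃ = V₂·(P₂/P₃) = 1.440 L.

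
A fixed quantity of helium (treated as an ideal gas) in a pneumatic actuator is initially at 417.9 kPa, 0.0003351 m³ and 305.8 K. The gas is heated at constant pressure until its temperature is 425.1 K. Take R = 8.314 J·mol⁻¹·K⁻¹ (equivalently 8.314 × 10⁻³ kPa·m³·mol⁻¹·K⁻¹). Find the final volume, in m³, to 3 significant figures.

P constant ⇒ V ∝ T: P₂ = P₁; V₂ = V₁·(T₂/T₁) = 0.0004658 m³.

V₂ ≈ 0.000466 m³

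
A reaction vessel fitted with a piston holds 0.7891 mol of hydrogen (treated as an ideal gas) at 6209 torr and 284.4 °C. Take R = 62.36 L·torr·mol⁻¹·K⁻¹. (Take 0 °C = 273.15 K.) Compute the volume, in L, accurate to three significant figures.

Convert: T = 557.55 K.
PV = nRT ⇒ V = nRT/P = (0.7891 × 62.36 × 557.55) / 6209

V ≈ 4.42 L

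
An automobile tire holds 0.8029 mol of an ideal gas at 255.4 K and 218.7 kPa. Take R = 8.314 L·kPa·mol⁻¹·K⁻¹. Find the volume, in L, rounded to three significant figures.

PV = nRT ⇒ V = nRT/P = (0.8029 × 8.314 × 255.4) / 218.7

V ≈ 7.80 L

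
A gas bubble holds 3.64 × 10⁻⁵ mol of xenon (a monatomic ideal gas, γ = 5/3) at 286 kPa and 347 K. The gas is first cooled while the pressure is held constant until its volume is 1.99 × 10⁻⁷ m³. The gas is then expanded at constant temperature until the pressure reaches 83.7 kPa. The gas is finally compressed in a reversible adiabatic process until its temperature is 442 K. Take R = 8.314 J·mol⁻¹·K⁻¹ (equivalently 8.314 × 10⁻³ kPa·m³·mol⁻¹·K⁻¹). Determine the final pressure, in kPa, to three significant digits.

P₄ ≈ 709 kPa

From PV = nRT: V₁ = nRT₁/P₁ = 3.672e-07 m³.
Isobaric, so V/T is constant: P₂ = P₁; T₂ = T₁·(V₂/V₁) = 188.1 K.
Isothermal, so P V is constant: T₃ = T₂; V₃ = V₂·(P₂/P₃) = 6.800e-07 m³.
Adiabatic (γ = 5/3), T V^(γ−1) and P V^γ constant: P₄ = P₃·(T₄/T₃)^(γ/(γ−1)) = 708.8 kPa; V₄ = V₃·(T₃/T₄)^(1/(γ−1)) = 1.887e-07 m³.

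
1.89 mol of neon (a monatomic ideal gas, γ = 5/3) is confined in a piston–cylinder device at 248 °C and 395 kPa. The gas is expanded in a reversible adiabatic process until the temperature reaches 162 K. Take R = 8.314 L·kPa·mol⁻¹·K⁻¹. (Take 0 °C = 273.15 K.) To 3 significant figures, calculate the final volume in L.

Convert: T₁ = 521.1 K.
From PV = nRT: V₁ = nRT₁/P₁ = 20.73 L.
Reversible adiabatic, γ = 5/3: P₂ = P₁·(T₂/T₁)^(γ/(γ−1)) = 21.28 kPa; V₂ = V₁·(T₁/T₂)^(1/(γ−1)) = 119.6 L.

V₂ ≈ 120 L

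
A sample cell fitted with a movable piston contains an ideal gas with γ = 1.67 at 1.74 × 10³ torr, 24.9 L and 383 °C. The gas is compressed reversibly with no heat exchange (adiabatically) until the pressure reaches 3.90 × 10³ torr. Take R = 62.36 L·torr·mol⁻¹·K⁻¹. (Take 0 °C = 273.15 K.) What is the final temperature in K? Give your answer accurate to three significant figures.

T₂ ≈ 907 K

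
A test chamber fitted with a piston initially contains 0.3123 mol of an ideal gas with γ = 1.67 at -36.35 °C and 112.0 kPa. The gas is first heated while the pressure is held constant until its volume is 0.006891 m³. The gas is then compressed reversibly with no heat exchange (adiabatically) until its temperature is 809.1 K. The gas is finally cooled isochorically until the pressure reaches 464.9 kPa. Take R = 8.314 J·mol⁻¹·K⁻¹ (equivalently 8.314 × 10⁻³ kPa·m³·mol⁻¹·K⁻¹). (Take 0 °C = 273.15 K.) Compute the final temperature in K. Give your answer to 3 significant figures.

Convert: T₁ = 236.8 K.
From PV = nRT: V₁ = nRT₁/P₁ = 0.005490 m³.
Isobaric, so V/T is constant: P₂ = P₁; T₂ = T₁·(V₂/V₁) = 297.2 K.
Reversible adiabatic, γ = 1.67: P₃ = P₂·(T₃/T₂)^(γ/(γ−1)) = 1359 kPa; V₃ = V₂·(T₂/T₃)^(1/(γ−1)) = 0.001546 m³.
V constant ⇒ P ∝ T: V₄ = V₃; T₄ = T₃·(P₄/P₃) = 276.8 K.

T₄ ≈ 277 K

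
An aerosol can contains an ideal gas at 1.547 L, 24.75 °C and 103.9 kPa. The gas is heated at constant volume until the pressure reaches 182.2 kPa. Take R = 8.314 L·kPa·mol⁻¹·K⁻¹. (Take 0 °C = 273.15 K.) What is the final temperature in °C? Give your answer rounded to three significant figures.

T₂ ≈ 249 °C

Convert: T₁ = 297.9 K.
Isochoric, so P/T is constant: V₂ = V₁; T₂ = T₁·(P₂/P₁) = 522.4 K.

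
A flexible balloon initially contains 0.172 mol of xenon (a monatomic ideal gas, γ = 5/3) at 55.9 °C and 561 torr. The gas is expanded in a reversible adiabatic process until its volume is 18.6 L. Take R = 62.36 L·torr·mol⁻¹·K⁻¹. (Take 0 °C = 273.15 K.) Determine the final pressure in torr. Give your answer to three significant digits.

Convert: T₁ = 329.0 K.
From PV = nRT: V₁ = nRT₁/P₁ = 6.291 L.
Adiabatic (γ = 5/3), T V^(γ−1) and P V^γ constant: T₂ = T₁·(V₁/V₂)^(γ−1) = 159.7 K; P₂ = P₁·(V₁/V₂)^γ = 92.12 torr.

P₂ ≈ 92.1 torr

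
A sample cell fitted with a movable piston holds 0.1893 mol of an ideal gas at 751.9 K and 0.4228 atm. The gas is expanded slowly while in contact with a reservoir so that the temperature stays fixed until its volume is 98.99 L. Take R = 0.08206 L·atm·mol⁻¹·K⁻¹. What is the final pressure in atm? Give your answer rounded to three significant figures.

P₂ ≈ 0.118 atm

From PV = nRT: V₁ = nRT₁/P₁ = 27.63 L.
T constant ⇒ Boyle's law P V = const: T₂ = T₁; P₂ = P₁·(V₁/V₂) = 0.1180 atm.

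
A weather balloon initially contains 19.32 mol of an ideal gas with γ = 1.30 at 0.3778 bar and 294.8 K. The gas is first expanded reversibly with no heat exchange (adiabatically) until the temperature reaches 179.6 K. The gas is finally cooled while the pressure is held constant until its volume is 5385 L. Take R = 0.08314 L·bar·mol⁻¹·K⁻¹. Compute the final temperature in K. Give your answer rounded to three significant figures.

T₃ ≈ 148 K

From PV = nRT: V₁ = nRT₁/P₁ = 1253 L.
Reversible adiabatic, γ = 1.30: P₂ = P₁·(T₂/T₁)^(γ/(γ−1)) = 0.04412 bar; V₂ = V₁·(T₁/T₂)^(1/(γ−1)) = 6539 L.
P constant ⇒ V ∝ T: P₃ = P₂; T₃ = T₂·(V₃/V₂) = 147.9 K.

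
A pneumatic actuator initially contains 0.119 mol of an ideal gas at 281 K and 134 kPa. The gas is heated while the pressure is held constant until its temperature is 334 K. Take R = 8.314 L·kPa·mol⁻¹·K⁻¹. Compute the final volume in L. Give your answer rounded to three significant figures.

From PV = nRT: V₁ = nRT₁/P₁ = 2.075 L.
P constant ⇒ V ∝ T: P₂ = P₁; V₂ = V₁·(T₂/T₁) = 2.466 L.

V₂ ≈ 2.47 L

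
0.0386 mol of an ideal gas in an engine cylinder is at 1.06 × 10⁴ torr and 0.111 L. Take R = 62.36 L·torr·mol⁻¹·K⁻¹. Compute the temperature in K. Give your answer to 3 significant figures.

PV = nRT ⇒ T = PV/(nR) = (1.06e+04 × 0.111) / (0.0386 × 62.36)

T ≈ 489 K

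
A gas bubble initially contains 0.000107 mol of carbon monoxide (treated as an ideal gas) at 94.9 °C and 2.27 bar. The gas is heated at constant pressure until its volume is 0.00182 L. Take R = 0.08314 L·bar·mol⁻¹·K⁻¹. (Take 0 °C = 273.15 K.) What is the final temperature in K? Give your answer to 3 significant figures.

T₂ ≈ 464 K

Convert: T₁ = 368.0 K.
From PV = nRT: V₁ = nRT₁/P₁ = 0.001442 L.
Isobaric, so V/T is constant: P₂ = P₁; T₂ = T₁·(V₂/V₁) = 464.4 K.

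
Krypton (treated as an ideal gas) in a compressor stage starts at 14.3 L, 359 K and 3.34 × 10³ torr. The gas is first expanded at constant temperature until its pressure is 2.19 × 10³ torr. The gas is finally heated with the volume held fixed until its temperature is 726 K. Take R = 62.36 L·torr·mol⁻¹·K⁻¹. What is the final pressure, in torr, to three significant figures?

P₃ ≈ 4.43e+03 torr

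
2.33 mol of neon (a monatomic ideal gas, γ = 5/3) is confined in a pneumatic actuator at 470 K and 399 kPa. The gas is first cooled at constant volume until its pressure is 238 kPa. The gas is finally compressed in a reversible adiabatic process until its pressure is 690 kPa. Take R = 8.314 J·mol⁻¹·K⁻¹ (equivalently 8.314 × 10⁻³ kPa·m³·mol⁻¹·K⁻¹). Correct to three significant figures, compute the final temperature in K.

T₃ ≈ 429 K

From PV = nRT: V₁ = nRT₁/P₁ = 0.02282 m³.
Isochoric, so P/T is constant: V₂ = V₁; T₂ = T₁·(P₂/P₁) = 280.4 K.
Adiabatic (γ = 5/3), T V^(γ−1) and P V^γ constant: T₃ = T₂·(P₃/P₂)^((γ−1)/γ) = 429.2 K; V₃ = V₂·(P₂/P₃)^(1/γ) = 0.01205 m³.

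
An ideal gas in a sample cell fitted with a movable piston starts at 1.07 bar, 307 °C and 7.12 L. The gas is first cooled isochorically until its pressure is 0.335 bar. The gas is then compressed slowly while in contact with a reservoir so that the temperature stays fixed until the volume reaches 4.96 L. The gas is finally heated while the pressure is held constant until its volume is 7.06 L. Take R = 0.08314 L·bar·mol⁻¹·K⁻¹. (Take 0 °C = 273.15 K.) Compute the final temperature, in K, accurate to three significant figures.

Convert: T₁ = 580.1 K.
Isochoric, so P/T is constant: V₂ = V₁; T₂ = T₁·(P₂/P₁) = 181.6 K.
Isothermal, so P V is constant: T₃ = T₂; P₃ = P₂·(V₂/V₃) = 0.4809 bar.
Isobaric, so V/T is constant: P₄ = P₃; T₄ = T₃·(V₄/V₃) = 258.5 K.

T₄ ≈ 259 K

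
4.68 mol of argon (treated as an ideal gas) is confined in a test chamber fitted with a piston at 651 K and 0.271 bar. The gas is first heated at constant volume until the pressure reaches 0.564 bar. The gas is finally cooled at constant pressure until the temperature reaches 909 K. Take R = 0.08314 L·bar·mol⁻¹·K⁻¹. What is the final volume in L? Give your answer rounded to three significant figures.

From PV = nRT: V₁ = nRT₁/P₁ = 934.7 L.
V constant ⇒ P ∝ T: V₂ = V₁; T₂ = T₁·(P₂/P₁) = 1355 K.
Isobaric, so V/T is constant: P₃ = P₂; V₃ = V₂·(T₃/T₂) = 627.1 L.

V₃ ≈ 627 L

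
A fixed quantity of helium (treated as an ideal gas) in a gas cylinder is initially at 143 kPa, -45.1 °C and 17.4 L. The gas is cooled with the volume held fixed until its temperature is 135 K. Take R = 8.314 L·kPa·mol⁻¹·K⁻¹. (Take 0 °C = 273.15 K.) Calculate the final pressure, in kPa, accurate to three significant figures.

Convert: T₁ = 228.0 K.
Isochoric, so P/T is constant: V₂ = V₁; P₂ = P₁·(T₂/T₁) = 84.65 kPa.

P₂ ≈ 84.7 kPa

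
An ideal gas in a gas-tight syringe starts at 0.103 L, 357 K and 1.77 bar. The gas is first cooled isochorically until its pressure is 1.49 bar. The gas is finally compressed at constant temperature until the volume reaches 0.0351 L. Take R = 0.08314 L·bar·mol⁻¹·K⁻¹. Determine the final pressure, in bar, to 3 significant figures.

V constant ⇒ P ∝ T: V₂ = V₁; T₂ = T₁·(P₂/P₁) = 300.5 K.
T constant ⇒ Boyle's law P V = const: T₃ = T₂; P₃ = P₂·(V₂/V₃) = 4.372 bar.

P₃ ≈ 4.37 bar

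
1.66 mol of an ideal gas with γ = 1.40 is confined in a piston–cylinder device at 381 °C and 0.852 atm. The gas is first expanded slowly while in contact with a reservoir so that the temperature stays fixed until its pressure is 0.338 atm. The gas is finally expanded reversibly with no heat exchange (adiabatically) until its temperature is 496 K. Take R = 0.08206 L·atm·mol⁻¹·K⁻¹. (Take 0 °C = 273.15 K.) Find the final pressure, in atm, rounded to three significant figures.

P₃ ≈ 0.128 atm

Convert: T₁ = 654.1 K.
From PV = nRT: V₁ = nRT₁/P₁ = 104.6 L.
Isothermal, so P V is constant: T₂ = T₁; V₂ = V₁·(P₁/P₂) = 263.6 L.
Reversible adiabatic, γ = 1.40: P₃ = P₂·(T₃/T₂)^(γ/(γ−1)) = 0.1283 atm; V₃ = V₂·(T₂/T₃)^(1/(γ−1)) = 526.6 L.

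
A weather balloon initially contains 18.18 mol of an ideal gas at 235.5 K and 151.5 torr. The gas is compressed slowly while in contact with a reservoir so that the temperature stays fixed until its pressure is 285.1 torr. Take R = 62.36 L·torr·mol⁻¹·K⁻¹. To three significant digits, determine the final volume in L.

From PV = nRT: V₁ = nRT₁/P₁ = 1762 L.
Isothermal, so P V is constant: T₂ = T₁; V₂ = V₁·(P₁/P₂) = 936.5 L.

V₂ ≈ 936 L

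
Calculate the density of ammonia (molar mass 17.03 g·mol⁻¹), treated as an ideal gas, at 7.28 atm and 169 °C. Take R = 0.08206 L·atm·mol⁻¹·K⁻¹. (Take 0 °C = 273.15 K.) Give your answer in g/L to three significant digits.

ρ ≈ 3.42 g/L

ρ = PM/(RT) = (7.28 × 17.03) / (0.08206 × 442.1)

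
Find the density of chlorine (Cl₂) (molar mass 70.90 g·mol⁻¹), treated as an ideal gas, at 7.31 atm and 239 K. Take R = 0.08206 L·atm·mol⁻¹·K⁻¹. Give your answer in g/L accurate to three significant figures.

ρ ≈ 26.4 g/L

ρ = PM/(RT) = (7.31 × 70.90) / (0.08206 × 239.0)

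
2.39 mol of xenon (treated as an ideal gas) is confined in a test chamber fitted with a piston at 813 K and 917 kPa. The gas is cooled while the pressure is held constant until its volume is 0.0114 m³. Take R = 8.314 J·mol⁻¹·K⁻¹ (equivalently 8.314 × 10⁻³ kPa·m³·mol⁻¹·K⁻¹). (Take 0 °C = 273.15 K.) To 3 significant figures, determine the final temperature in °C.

T₂ ≈ 253 °C

From PV = nRT: V₁ = nRT₁/P₁ = 0.01762 m³.
Isobaric, so V/T is constant: P₂ = P₁; T₂ = T₁·(V₂/V₁) = 526.1 K.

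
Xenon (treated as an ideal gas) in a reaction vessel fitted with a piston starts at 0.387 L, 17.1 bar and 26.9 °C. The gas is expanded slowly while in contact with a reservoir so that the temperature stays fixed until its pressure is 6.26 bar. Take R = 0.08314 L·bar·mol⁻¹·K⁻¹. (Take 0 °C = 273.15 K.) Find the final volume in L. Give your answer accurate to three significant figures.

Convert: T₁ = 300.0 K.
Isothermal, so P V is constant: T₂ = T₁; V₂ = V₁·(P₁/P₂) = 1.057 L.

V₂ ≈ 1.06 L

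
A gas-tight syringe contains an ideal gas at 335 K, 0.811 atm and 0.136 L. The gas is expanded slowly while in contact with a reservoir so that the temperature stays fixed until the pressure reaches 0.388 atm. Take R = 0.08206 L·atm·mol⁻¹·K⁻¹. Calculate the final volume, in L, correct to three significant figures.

V₂ ≈ 0.284 L

Isothermal, so P V is constant: T₂ = T₁; V₂ = V₁·(P₁/P₂) = 0.2843 L.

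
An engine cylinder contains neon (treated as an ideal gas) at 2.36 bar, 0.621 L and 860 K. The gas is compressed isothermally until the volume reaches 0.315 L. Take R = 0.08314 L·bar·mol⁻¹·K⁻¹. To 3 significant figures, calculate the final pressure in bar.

P₂ ≈ 4.65 bar

T constant ⇒ Boyle's law P V = const: T₂ = T₁; P₂ = P₁·(V₁/V₂) = 4.653 bar.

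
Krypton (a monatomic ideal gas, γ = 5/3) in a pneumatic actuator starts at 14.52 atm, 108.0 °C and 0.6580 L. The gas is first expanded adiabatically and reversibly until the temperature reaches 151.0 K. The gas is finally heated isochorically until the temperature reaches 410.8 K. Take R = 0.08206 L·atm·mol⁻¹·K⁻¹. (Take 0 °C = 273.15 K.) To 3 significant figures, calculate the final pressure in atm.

P₃ ≈ 3.90 atm

Convert: T₁ = 381.1 K.
Adiabatic (γ = 5/3), T V^(γ−1) and P V^γ constant: P₂ = P₁·(T₂/T₁)^(γ/(γ−1)) = 1.434 atm; V₂ = V₁·(T₁/T₂)^(1/(γ−1)) = 2.639 L.
Isochoric, so P/T is constant: V₃ = V₂; P₃ = P₂·(T₃/T₂) = 3.902 atm.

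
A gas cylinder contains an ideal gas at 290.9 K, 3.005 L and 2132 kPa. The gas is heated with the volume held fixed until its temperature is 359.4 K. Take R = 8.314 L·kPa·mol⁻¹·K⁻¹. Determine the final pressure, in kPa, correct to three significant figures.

Isochoric, so P/T is constant: V₂ = V₁; P₂ = P₁·(T₂/T₁) = 2634 kPa.

P₂ ≈ 2.63e+03 kPa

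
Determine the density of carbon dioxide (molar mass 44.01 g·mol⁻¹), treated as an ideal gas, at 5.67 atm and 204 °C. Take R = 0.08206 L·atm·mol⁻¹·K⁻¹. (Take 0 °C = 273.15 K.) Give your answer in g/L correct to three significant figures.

ρ ≈ 6.37 g/L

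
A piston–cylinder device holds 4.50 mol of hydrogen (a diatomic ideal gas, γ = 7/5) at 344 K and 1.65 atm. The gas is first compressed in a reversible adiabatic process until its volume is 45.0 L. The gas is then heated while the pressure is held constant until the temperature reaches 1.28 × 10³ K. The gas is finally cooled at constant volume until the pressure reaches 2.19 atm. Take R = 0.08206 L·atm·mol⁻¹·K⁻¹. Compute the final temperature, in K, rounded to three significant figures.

From PV = nRT: V₁ = nRT₁/P₁ = 76.99 L.
Adiabatic (γ = 7/5), T V^(γ−1) and P V^γ constant: T₂ = T₁·(V₁/V₂)^(γ−1) = 426.4 K; P₂ = P₁·(V₁/V₂)^γ = 3.499 atm.
P constant ⇒ V ∝ T: P₃ = P₂; V₃ = V₂·(T₃/T₂) = 135.1 L.
Isochoric, so P/T is constant: V₄ = V₃; T₄ = T₃·(P₄/P₃) = 801.1 K.

T₄ ≈ 801 K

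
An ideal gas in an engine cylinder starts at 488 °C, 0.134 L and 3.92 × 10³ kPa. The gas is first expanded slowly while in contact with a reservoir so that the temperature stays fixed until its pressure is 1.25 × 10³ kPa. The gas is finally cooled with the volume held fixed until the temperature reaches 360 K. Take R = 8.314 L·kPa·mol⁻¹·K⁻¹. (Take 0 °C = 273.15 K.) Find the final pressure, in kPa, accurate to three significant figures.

Convert: T₁ = 761.1 K.
Isothermal, so P V is constant: T₂ = T₁; V₂ = V₁·(P₁/P₂) = 0.4202 L.
V constant ⇒ P ∝ T: V₃ = V₂; P₃ = P₂·(T₃/T₂) = 591.2 kPa.

P₃ ≈ 591 kPa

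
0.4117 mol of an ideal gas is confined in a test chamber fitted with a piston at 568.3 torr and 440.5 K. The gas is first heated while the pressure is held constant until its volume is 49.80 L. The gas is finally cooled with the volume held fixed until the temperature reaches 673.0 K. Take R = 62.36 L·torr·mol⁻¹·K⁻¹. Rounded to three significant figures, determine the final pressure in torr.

P₃ ≈ 347 torr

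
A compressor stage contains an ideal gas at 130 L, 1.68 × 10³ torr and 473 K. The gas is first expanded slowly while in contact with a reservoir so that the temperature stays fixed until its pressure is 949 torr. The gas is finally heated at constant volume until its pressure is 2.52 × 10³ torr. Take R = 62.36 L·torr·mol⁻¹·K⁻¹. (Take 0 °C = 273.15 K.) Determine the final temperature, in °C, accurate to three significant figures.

Isothermal, so P V is constant: T₂ = T₁; V₂ = V₁·(P₁/P₂) = 230.1 L.
Isochoric, so P/T is constant: V₃ = V₂; T₃ = T₂·(P₃/P₂) = 1256 K.

T₃ ≈ 983 °C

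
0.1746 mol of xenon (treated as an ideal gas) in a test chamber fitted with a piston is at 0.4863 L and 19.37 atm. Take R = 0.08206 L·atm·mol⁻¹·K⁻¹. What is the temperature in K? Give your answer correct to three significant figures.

T ≈ 657 K

PV = nRT ⇒ T = PV/(nR) = (19.37 × 0.4863) / (0.1746 × 0.08206)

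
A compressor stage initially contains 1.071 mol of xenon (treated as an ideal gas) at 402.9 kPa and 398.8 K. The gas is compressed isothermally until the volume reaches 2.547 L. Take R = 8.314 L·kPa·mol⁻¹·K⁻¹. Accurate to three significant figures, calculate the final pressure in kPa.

P₂ ≈ 1.39e+03 kPa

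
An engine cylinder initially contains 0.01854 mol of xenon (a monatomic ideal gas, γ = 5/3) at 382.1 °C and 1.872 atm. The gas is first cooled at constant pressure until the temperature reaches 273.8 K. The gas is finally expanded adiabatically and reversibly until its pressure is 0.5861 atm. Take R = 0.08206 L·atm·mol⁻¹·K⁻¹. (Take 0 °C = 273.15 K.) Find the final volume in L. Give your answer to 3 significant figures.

Convert: T₁ = 655.2 K.
From PV = nRT: V₁ = nRT₁/P₁ = 0.5325 L.
Isobaric, so V/T is constant: P₂ = P₁; V₂ = V₁·(T₂/T₁) = 0.2225 L.
Adiabatic (γ = 5/3), T V^(γ−1) and P V^γ constant: T₃ = T₂·(P₃/P₂)^((γ−1)/γ) = 172.1 K; V₃ = V₂·(P₂/P₃)^(1/γ) = 0.4467 L.

V₃ ≈ 0.447 L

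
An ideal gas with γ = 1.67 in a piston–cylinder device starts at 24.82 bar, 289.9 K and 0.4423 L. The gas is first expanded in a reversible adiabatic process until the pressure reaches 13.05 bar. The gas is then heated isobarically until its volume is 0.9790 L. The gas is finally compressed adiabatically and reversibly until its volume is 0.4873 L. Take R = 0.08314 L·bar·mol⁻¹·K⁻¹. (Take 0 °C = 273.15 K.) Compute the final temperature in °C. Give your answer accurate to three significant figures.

T₄ ≈ 265 °C

Adiabatic (γ = 1.67), T V^(γ−1) and P V^γ constant: T₂ = T₁·(P₂/P₁)^((γ−1)/γ) = 224.0 K; V₂ = V₁·(P₁/P₂)^(1/γ) = 0.6500 L.
P constant ⇒ V ∝ T: P₃ = P₂; T₃ = T₂·(V₃/V₂) = 337.4 K.
Reversible adiabatic, γ = 1.67: T₄ = T₃·(V₃/V₄)^(γ−1) = 538.4 K; P₄ = P₃·(V₃/V₄)^γ = 41.84 bar.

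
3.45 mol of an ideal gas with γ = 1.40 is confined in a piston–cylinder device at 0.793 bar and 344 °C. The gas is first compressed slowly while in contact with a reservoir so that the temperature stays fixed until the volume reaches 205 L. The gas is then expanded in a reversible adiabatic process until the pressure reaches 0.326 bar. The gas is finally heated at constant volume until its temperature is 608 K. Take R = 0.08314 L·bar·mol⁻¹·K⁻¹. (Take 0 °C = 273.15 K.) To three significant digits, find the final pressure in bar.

Convert: T₁ = 617.1 K.
From PV = nRT: V₁ = nRT₁/P₁ = 223.2 L.
Isothermal, so P V is constant: T₂ = T₁; P₂ = P₁·(V₁/V₂) = 0.8635 bar.
Adiabatic (γ = 1.40), T V^(γ−1) and P V^γ constant: T₃ = T₂·(P₃/P₂)^((γ−1)/γ) = 467.2 K; V₃ = V₂·(P₂/P₃)^(1/γ) = 411.1 L.
Isochoric, so P/T is constant: V₄ = V₃; P₄ = P₃·(T₄/T₃) = 0.4242 bar.

P₄ ≈ 0.424 bar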